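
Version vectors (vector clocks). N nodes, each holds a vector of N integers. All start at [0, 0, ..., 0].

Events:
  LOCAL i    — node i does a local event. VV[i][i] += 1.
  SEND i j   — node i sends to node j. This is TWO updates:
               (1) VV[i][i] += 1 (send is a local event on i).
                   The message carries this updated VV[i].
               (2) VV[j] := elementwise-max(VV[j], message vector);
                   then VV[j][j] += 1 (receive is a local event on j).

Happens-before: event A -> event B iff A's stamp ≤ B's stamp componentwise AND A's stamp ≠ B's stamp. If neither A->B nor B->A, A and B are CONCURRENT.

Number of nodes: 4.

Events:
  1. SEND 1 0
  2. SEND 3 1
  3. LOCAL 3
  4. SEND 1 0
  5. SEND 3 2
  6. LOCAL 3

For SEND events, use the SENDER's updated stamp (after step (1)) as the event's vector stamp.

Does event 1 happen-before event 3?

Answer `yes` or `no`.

Answer: no

Derivation:
Initial: VV[0]=[0, 0, 0, 0]
Initial: VV[1]=[0, 0, 0, 0]
Initial: VV[2]=[0, 0, 0, 0]
Initial: VV[3]=[0, 0, 0, 0]
Event 1: SEND 1->0: VV[1][1]++ -> VV[1]=[0, 1, 0, 0], msg_vec=[0, 1, 0, 0]; VV[0]=max(VV[0],msg_vec) then VV[0][0]++ -> VV[0]=[1, 1, 0, 0]
Event 2: SEND 3->1: VV[3][3]++ -> VV[3]=[0, 0, 0, 1], msg_vec=[0, 0, 0, 1]; VV[1]=max(VV[1],msg_vec) then VV[1][1]++ -> VV[1]=[0, 2, 0, 1]
Event 3: LOCAL 3: VV[3][3]++ -> VV[3]=[0, 0, 0, 2]
Event 4: SEND 1->0: VV[1][1]++ -> VV[1]=[0, 3, 0, 1], msg_vec=[0, 3, 0, 1]; VV[0]=max(VV[0],msg_vec) then VV[0][0]++ -> VV[0]=[2, 3, 0, 1]
Event 5: SEND 3->2: VV[3][3]++ -> VV[3]=[0, 0, 0, 3], msg_vec=[0, 0, 0, 3]; VV[2]=max(VV[2],msg_vec) then VV[2][2]++ -> VV[2]=[0, 0, 1, 3]
Event 6: LOCAL 3: VV[3][3]++ -> VV[3]=[0, 0, 0, 4]
Event 1 stamp: [0, 1, 0, 0]
Event 3 stamp: [0, 0, 0, 2]
[0, 1, 0, 0] <= [0, 0, 0, 2]? False. Equal? False. Happens-before: False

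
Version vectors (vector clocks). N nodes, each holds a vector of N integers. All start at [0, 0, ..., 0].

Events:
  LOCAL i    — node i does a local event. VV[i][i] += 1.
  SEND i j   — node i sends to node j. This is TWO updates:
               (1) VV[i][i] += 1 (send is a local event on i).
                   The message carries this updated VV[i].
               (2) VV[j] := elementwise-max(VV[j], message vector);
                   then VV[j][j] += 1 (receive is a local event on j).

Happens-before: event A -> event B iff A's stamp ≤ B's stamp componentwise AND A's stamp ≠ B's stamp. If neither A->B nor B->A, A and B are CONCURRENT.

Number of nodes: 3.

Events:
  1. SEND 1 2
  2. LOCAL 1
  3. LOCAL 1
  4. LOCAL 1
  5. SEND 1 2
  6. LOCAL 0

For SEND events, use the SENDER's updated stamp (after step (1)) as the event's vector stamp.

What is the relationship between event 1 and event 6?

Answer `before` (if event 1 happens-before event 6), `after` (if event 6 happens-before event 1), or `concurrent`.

Initial: VV[0]=[0, 0, 0]
Initial: VV[1]=[0, 0, 0]
Initial: VV[2]=[0, 0, 0]
Event 1: SEND 1->2: VV[1][1]++ -> VV[1]=[0, 1, 0], msg_vec=[0, 1, 0]; VV[2]=max(VV[2],msg_vec) then VV[2][2]++ -> VV[2]=[0, 1, 1]
Event 2: LOCAL 1: VV[1][1]++ -> VV[1]=[0, 2, 0]
Event 3: LOCAL 1: VV[1][1]++ -> VV[1]=[0, 3, 0]
Event 4: LOCAL 1: VV[1][1]++ -> VV[1]=[0, 4, 0]
Event 5: SEND 1->2: VV[1][1]++ -> VV[1]=[0, 5, 0], msg_vec=[0, 5, 0]; VV[2]=max(VV[2],msg_vec) then VV[2][2]++ -> VV[2]=[0, 5, 2]
Event 6: LOCAL 0: VV[0][0]++ -> VV[0]=[1, 0, 0]
Event 1 stamp: [0, 1, 0]
Event 6 stamp: [1, 0, 0]
[0, 1, 0] <= [1, 0, 0]? False
[1, 0, 0] <= [0, 1, 0]? False
Relation: concurrent

Answer: concurrent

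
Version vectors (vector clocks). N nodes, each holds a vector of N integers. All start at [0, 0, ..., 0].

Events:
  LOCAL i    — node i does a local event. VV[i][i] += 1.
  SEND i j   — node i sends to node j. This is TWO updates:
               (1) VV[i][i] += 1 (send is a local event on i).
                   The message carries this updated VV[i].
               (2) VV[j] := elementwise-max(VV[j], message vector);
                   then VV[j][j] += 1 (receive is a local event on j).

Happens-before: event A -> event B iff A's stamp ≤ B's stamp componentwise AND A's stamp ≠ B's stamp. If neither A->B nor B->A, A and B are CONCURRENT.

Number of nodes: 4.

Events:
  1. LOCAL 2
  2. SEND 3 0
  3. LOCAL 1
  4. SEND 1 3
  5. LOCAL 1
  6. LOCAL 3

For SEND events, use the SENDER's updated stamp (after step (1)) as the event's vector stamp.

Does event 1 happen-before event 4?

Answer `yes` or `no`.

Answer: no

Derivation:
Initial: VV[0]=[0, 0, 0, 0]
Initial: VV[1]=[0, 0, 0, 0]
Initial: VV[2]=[0, 0, 0, 0]
Initial: VV[3]=[0, 0, 0, 0]
Event 1: LOCAL 2: VV[2][2]++ -> VV[2]=[0, 0, 1, 0]
Event 2: SEND 3->0: VV[3][3]++ -> VV[3]=[0, 0, 0, 1], msg_vec=[0, 0, 0, 1]; VV[0]=max(VV[0],msg_vec) then VV[0][0]++ -> VV[0]=[1, 0, 0, 1]
Event 3: LOCAL 1: VV[1][1]++ -> VV[1]=[0, 1, 0, 0]
Event 4: SEND 1->3: VV[1][1]++ -> VV[1]=[0, 2, 0, 0], msg_vec=[0, 2, 0, 0]; VV[3]=max(VV[3],msg_vec) then VV[3][3]++ -> VV[3]=[0, 2, 0, 2]
Event 5: LOCAL 1: VV[1][1]++ -> VV[1]=[0, 3, 0, 0]
Event 6: LOCAL 3: VV[3][3]++ -> VV[3]=[0, 2, 0, 3]
Event 1 stamp: [0, 0, 1, 0]
Event 4 stamp: [0, 2, 0, 0]
[0, 0, 1, 0] <= [0, 2, 0, 0]? False. Equal? False. Happens-before: False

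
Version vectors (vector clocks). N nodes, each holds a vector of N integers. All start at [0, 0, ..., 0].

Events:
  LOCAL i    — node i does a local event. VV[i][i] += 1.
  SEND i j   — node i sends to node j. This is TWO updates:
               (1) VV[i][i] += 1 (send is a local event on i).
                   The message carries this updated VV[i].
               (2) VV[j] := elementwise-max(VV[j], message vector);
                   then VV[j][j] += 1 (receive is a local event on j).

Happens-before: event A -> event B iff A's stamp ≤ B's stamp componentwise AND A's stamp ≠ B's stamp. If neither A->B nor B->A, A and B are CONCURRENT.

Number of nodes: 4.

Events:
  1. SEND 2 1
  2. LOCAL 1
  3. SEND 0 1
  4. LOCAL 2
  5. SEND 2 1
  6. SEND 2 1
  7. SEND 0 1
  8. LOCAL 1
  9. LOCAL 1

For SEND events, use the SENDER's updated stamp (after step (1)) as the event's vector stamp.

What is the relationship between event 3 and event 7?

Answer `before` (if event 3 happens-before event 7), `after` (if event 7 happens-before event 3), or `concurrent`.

Initial: VV[0]=[0, 0, 0, 0]
Initial: VV[1]=[0, 0, 0, 0]
Initial: VV[2]=[0, 0, 0, 0]
Initial: VV[3]=[0, 0, 0, 0]
Event 1: SEND 2->1: VV[2][2]++ -> VV[2]=[0, 0, 1, 0], msg_vec=[0, 0, 1, 0]; VV[1]=max(VV[1],msg_vec) then VV[1][1]++ -> VV[1]=[0, 1, 1, 0]
Event 2: LOCAL 1: VV[1][1]++ -> VV[1]=[0, 2, 1, 0]
Event 3: SEND 0->1: VV[0][0]++ -> VV[0]=[1, 0, 0, 0], msg_vec=[1, 0, 0, 0]; VV[1]=max(VV[1],msg_vec) then VV[1][1]++ -> VV[1]=[1, 3, 1, 0]
Event 4: LOCAL 2: VV[2][2]++ -> VV[2]=[0, 0, 2, 0]
Event 5: SEND 2->1: VV[2][2]++ -> VV[2]=[0, 0, 3, 0], msg_vec=[0, 0, 3, 0]; VV[1]=max(VV[1],msg_vec) then VV[1][1]++ -> VV[1]=[1, 4, 3, 0]
Event 6: SEND 2->1: VV[2][2]++ -> VV[2]=[0, 0, 4, 0], msg_vec=[0, 0, 4, 0]; VV[1]=max(VV[1],msg_vec) then VV[1][1]++ -> VV[1]=[1, 5, 4, 0]
Event 7: SEND 0->1: VV[0][0]++ -> VV[0]=[2, 0, 0, 0], msg_vec=[2, 0, 0, 0]; VV[1]=max(VV[1],msg_vec) then VV[1][1]++ -> VV[1]=[2, 6, 4, 0]
Event 8: LOCAL 1: VV[1][1]++ -> VV[1]=[2, 7, 4, 0]
Event 9: LOCAL 1: VV[1][1]++ -> VV[1]=[2, 8, 4, 0]
Event 3 stamp: [1, 0, 0, 0]
Event 7 stamp: [2, 0, 0, 0]
[1, 0, 0, 0] <= [2, 0, 0, 0]? True
[2, 0, 0, 0] <= [1, 0, 0, 0]? False
Relation: before

Answer: before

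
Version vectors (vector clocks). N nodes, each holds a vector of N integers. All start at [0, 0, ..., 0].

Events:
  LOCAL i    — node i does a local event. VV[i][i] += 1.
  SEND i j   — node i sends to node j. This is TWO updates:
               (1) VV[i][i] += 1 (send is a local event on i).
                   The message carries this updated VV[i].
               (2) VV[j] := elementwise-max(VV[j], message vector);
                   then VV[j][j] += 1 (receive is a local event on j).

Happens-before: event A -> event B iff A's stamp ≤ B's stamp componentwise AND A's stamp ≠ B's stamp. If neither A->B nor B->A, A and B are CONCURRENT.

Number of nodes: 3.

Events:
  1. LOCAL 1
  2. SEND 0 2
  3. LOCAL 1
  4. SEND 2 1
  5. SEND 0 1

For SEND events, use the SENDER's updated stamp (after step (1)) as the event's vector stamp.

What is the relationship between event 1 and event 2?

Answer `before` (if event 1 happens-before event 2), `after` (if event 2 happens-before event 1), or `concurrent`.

Answer: concurrent

Derivation:
Initial: VV[0]=[0, 0, 0]
Initial: VV[1]=[0, 0, 0]
Initial: VV[2]=[0, 0, 0]
Event 1: LOCAL 1: VV[1][1]++ -> VV[1]=[0, 1, 0]
Event 2: SEND 0->2: VV[0][0]++ -> VV[0]=[1, 0, 0], msg_vec=[1, 0, 0]; VV[2]=max(VV[2],msg_vec) then VV[2][2]++ -> VV[2]=[1, 0, 1]
Event 3: LOCAL 1: VV[1][1]++ -> VV[1]=[0, 2, 0]
Event 4: SEND 2->1: VV[2][2]++ -> VV[2]=[1, 0, 2], msg_vec=[1, 0, 2]; VV[1]=max(VV[1],msg_vec) then VV[1][1]++ -> VV[1]=[1, 3, 2]
Event 5: SEND 0->1: VV[0][0]++ -> VV[0]=[2, 0, 0], msg_vec=[2, 0, 0]; VV[1]=max(VV[1],msg_vec) then VV[1][1]++ -> VV[1]=[2, 4, 2]
Event 1 stamp: [0, 1, 0]
Event 2 stamp: [1, 0, 0]
[0, 1, 0] <= [1, 0, 0]? False
[1, 0, 0] <= [0, 1, 0]? False
Relation: concurrent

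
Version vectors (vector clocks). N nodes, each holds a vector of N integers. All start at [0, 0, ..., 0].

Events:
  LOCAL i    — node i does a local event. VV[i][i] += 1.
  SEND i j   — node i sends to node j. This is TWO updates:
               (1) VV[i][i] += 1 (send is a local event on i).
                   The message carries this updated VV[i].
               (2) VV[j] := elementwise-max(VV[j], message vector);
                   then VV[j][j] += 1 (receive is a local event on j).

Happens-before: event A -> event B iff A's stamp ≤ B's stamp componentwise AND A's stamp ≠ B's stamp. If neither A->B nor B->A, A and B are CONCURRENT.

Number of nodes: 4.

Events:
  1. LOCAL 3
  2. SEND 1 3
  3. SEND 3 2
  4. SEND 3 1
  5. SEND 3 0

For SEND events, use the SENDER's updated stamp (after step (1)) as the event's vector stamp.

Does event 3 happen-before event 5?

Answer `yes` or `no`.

Initial: VV[0]=[0, 0, 0, 0]
Initial: VV[1]=[0, 0, 0, 0]
Initial: VV[2]=[0, 0, 0, 0]
Initial: VV[3]=[0, 0, 0, 0]
Event 1: LOCAL 3: VV[3][3]++ -> VV[3]=[0, 0, 0, 1]
Event 2: SEND 1->3: VV[1][1]++ -> VV[1]=[0, 1, 0, 0], msg_vec=[0, 1, 0, 0]; VV[3]=max(VV[3],msg_vec) then VV[3][3]++ -> VV[3]=[0, 1, 0, 2]
Event 3: SEND 3->2: VV[3][3]++ -> VV[3]=[0, 1, 0, 3], msg_vec=[0, 1, 0, 3]; VV[2]=max(VV[2],msg_vec) then VV[2][2]++ -> VV[2]=[0, 1, 1, 3]
Event 4: SEND 3->1: VV[3][3]++ -> VV[3]=[0, 1, 0, 4], msg_vec=[0, 1, 0, 4]; VV[1]=max(VV[1],msg_vec) then VV[1][1]++ -> VV[1]=[0, 2, 0, 4]
Event 5: SEND 3->0: VV[3][3]++ -> VV[3]=[0, 1, 0, 5], msg_vec=[0, 1, 0, 5]; VV[0]=max(VV[0],msg_vec) then VV[0][0]++ -> VV[0]=[1, 1, 0, 5]
Event 3 stamp: [0, 1, 0, 3]
Event 5 stamp: [0, 1, 0, 5]
[0, 1, 0, 3] <= [0, 1, 0, 5]? True. Equal? False. Happens-before: True

Answer: yes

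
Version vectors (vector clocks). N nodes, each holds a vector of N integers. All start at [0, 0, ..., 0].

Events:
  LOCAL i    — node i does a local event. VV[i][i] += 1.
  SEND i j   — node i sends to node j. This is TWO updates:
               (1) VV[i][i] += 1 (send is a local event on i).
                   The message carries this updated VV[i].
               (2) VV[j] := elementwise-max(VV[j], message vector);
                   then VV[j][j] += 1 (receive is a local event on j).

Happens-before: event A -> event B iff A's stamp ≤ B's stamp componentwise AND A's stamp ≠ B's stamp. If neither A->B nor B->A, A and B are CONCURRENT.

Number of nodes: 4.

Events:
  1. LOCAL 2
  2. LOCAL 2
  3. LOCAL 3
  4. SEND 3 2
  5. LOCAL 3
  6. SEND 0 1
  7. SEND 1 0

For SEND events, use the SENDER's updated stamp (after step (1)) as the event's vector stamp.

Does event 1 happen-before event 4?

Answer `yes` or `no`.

Initial: VV[0]=[0, 0, 0, 0]
Initial: VV[1]=[0, 0, 0, 0]
Initial: VV[2]=[0, 0, 0, 0]
Initial: VV[3]=[0, 0, 0, 0]
Event 1: LOCAL 2: VV[2][2]++ -> VV[2]=[0, 0, 1, 0]
Event 2: LOCAL 2: VV[2][2]++ -> VV[2]=[0, 0, 2, 0]
Event 3: LOCAL 3: VV[3][3]++ -> VV[3]=[0, 0, 0, 1]
Event 4: SEND 3->2: VV[3][3]++ -> VV[3]=[0, 0, 0, 2], msg_vec=[0, 0, 0, 2]; VV[2]=max(VV[2],msg_vec) then VV[2][2]++ -> VV[2]=[0, 0, 3, 2]
Event 5: LOCAL 3: VV[3][3]++ -> VV[3]=[0, 0, 0, 3]
Event 6: SEND 0->1: VV[0][0]++ -> VV[0]=[1, 0, 0, 0], msg_vec=[1, 0, 0, 0]; VV[1]=max(VV[1],msg_vec) then VV[1][1]++ -> VV[1]=[1, 1, 0, 0]
Event 7: SEND 1->0: VV[1][1]++ -> VV[1]=[1, 2, 0, 0], msg_vec=[1, 2, 0, 0]; VV[0]=max(VV[0],msg_vec) then VV[0][0]++ -> VV[0]=[2, 2, 0, 0]
Event 1 stamp: [0, 0, 1, 0]
Event 4 stamp: [0, 0, 0, 2]
[0, 0, 1, 0] <= [0, 0, 0, 2]? False. Equal? False. Happens-before: False

Answer: no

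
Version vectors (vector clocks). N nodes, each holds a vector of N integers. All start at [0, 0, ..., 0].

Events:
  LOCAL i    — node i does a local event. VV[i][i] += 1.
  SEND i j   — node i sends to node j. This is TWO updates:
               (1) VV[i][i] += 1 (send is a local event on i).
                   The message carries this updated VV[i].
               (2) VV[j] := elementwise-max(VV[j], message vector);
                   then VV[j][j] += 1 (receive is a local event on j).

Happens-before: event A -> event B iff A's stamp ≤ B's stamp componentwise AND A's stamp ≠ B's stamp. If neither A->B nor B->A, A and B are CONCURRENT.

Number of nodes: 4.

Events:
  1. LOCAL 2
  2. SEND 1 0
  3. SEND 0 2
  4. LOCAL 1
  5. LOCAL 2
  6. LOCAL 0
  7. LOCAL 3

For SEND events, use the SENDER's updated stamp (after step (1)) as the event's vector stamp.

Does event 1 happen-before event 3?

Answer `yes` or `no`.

Answer: no

Derivation:
Initial: VV[0]=[0, 0, 0, 0]
Initial: VV[1]=[0, 0, 0, 0]
Initial: VV[2]=[0, 0, 0, 0]
Initial: VV[3]=[0, 0, 0, 0]
Event 1: LOCAL 2: VV[2][2]++ -> VV[2]=[0, 0, 1, 0]
Event 2: SEND 1->0: VV[1][1]++ -> VV[1]=[0, 1, 0, 0], msg_vec=[0, 1, 0, 0]; VV[0]=max(VV[0],msg_vec) then VV[0][0]++ -> VV[0]=[1, 1, 0, 0]
Event 3: SEND 0->2: VV[0][0]++ -> VV[0]=[2, 1, 0, 0], msg_vec=[2, 1, 0, 0]; VV[2]=max(VV[2],msg_vec) then VV[2][2]++ -> VV[2]=[2, 1, 2, 0]
Event 4: LOCAL 1: VV[1][1]++ -> VV[1]=[0, 2, 0, 0]
Event 5: LOCAL 2: VV[2][2]++ -> VV[2]=[2, 1, 3, 0]
Event 6: LOCAL 0: VV[0][0]++ -> VV[0]=[3, 1, 0, 0]
Event 7: LOCAL 3: VV[3][3]++ -> VV[3]=[0, 0, 0, 1]
Event 1 stamp: [0, 0, 1, 0]
Event 3 stamp: [2, 1, 0, 0]
[0, 0, 1, 0] <= [2, 1, 0, 0]? False. Equal? False. Happens-before: False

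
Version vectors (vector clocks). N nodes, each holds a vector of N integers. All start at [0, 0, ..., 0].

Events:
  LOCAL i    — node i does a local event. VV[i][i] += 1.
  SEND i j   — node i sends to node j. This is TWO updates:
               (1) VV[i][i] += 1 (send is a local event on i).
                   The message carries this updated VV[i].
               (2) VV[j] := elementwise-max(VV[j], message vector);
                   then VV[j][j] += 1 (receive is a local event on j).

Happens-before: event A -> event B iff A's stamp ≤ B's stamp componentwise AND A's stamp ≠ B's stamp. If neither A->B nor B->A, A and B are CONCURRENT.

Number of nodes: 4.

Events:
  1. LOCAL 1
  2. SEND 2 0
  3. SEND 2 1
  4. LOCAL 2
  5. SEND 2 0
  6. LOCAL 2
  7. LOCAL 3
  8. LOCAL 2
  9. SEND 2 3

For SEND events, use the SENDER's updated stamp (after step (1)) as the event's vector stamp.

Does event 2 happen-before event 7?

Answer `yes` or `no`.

Initial: VV[0]=[0, 0, 0, 0]
Initial: VV[1]=[0, 0, 0, 0]
Initial: VV[2]=[0, 0, 0, 0]
Initial: VV[3]=[0, 0, 0, 0]
Event 1: LOCAL 1: VV[1][1]++ -> VV[1]=[0, 1, 0, 0]
Event 2: SEND 2->0: VV[2][2]++ -> VV[2]=[0, 0, 1, 0], msg_vec=[0, 0, 1, 0]; VV[0]=max(VV[0],msg_vec) then VV[0][0]++ -> VV[0]=[1, 0, 1, 0]
Event 3: SEND 2->1: VV[2][2]++ -> VV[2]=[0, 0, 2, 0], msg_vec=[0, 0, 2, 0]; VV[1]=max(VV[1],msg_vec) then VV[1][1]++ -> VV[1]=[0, 2, 2, 0]
Event 4: LOCAL 2: VV[2][2]++ -> VV[2]=[0, 0, 3, 0]
Event 5: SEND 2->0: VV[2][2]++ -> VV[2]=[0, 0, 4, 0], msg_vec=[0, 0, 4, 0]; VV[0]=max(VV[0],msg_vec) then VV[0][0]++ -> VV[0]=[2, 0, 4, 0]
Event 6: LOCAL 2: VV[2][2]++ -> VV[2]=[0, 0, 5, 0]
Event 7: LOCAL 3: VV[3][3]++ -> VV[3]=[0, 0, 0, 1]
Event 8: LOCAL 2: VV[2][2]++ -> VV[2]=[0, 0, 6, 0]
Event 9: SEND 2->3: VV[2][2]++ -> VV[2]=[0, 0, 7, 0], msg_vec=[0, 0, 7, 0]; VV[3]=max(VV[3],msg_vec) then VV[3][3]++ -> VV[3]=[0, 0, 7, 2]
Event 2 stamp: [0, 0, 1, 0]
Event 7 stamp: [0, 0, 0, 1]
[0, 0, 1, 0] <= [0, 0, 0, 1]? False. Equal? False. Happens-before: False

Answer: no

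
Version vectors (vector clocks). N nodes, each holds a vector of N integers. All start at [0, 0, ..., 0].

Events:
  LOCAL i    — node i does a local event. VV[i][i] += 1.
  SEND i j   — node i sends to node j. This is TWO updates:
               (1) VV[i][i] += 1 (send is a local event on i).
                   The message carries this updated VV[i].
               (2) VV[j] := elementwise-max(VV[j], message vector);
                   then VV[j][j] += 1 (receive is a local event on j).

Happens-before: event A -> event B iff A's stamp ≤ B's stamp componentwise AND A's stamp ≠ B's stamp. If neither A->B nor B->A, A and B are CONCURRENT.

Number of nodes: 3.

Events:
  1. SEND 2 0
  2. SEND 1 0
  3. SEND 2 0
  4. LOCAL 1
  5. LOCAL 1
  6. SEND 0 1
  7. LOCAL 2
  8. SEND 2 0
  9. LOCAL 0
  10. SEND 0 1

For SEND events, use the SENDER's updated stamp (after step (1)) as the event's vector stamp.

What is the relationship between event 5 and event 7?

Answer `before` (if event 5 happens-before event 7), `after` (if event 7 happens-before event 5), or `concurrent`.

Answer: concurrent

Derivation:
Initial: VV[0]=[0, 0, 0]
Initial: VV[1]=[0, 0, 0]
Initial: VV[2]=[0, 0, 0]
Event 1: SEND 2->0: VV[2][2]++ -> VV[2]=[0, 0, 1], msg_vec=[0, 0, 1]; VV[0]=max(VV[0],msg_vec) then VV[0][0]++ -> VV[0]=[1, 0, 1]
Event 2: SEND 1->0: VV[1][1]++ -> VV[1]=[0, 1, 0], msg_vec=[0, 1, 0]; VV[0]=max(VV[0],msg_vec) then VV[0][0]++ -> VV[0]=[2, 1, 1]
Event 3: SEND 2->0: VV[2][2]++ -> VV[2]=[0, 0, 2], msg_vec=[0, 0, 2]; VV[0]=max(VV[0],msg_vec) then VV[0][0]++ -> VV[0]=[3, 1, 2]
Event 4: LOCAL 1: VV[1][1]++ -> VV[1]=[0, 2, 0]
Event 5: LOCAL 1: VV[1][1]++ -> VV[1]=[0, 3, 0]
Event 6: SEND 0->1: VV[0][0]++ -> VV[0]=[4, 1, 2], msg_vec=[4, 1, 2]; VV[1]=max(VV[1],msg_vec) then VV[1][1]++ -> VV[1]=[4, 4, 2]
Event 7: LOCAL 2: VV[2][2]++ -> VV[2]=[0, 0, 3]
Event 8: SEND 2->0: VV[2][2]++ -> VV[2]=[0, 0, 4], msg_vec=[0, 0, 4]; VV[0]=max(VV[0],msg_vec) then VV[0][0]++ -> VV[0]=[5, 1, 4]
Event 9: LOCAL 0: VV[0][0]++ -> VV[0]=[6, 1, 4]
Event 10: SEND 0->1: VV[0][0]++ -> VV[0]=[7, 1, 4], msg_vec=[7, 1, 4]; VV[1]=max(VV[1],msg_vec) then VV[1][1]++ -> VV[1]=[7, 5, 4]
Event 5 stamp: [0, 3, 0]
Event 7 stamp: [0, 0, 3]
[0, 3, 0] <= [0, 0, 3]? False
[0, 0, 3] <= [0, 3, 0]? False
Relation: concurrent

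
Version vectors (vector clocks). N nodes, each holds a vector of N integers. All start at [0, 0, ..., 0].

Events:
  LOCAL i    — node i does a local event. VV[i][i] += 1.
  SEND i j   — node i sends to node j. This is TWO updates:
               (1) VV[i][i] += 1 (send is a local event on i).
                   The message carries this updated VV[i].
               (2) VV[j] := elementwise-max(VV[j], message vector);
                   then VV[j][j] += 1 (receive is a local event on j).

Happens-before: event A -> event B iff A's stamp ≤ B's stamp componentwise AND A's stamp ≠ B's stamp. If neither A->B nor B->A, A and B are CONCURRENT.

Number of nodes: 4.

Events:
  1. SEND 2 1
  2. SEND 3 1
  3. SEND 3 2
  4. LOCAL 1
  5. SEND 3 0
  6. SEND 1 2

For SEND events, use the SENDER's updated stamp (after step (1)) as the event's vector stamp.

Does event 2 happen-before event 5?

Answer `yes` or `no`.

Answer: yes

Derivation:
Initial: VV[0]=[0, 0, 0, 0]
Initial: VV[1]=[0, 0, 0, 0]
Initial: VV[2]=[0, 0, 0, 0]
Initial: VV[3]=[0, 0, 0, 0]
Event 1: SEND 2->1: VV[2][2]++ -> VV[2]=[0, 0, 1, 0], msg_vec=[0, 0, 1, 0]; VV[1]=max(VV[1],msg_vec) then VV[1][1]++ -> VV[1]=[0, 1, 1, 0]
Event 2: SEND 3->1: VV[3][3]++ -> VV[3]=[0, 0, 0, 1], msg_vec=[0, 0, 0, 1]; VV[1]=max(VV[1],msg_vec) then VV[1][1]++ -> VV[1]=[0, 2, 1, 1]
Event 3: SEND 3->2: VV[3][3]++ -> VV[3]=[0, 0, 0, 2], msg_vec=[0, 0, 0, 2]; VV[2]=max(VV[2],msg_vec) then VV[2][2]++ -> VV[2]=[0, 0, 2, 2]
Event 4: LOCAL 1: VV[1][1]++ -> VV[1]=[0, 3, 1, 1]
Event 5: SEND 3->0: VV[3][3]++ -> VV[3]=[0, 0, 0, 3], msg_vec=[0, 0, 0, 3]; VV[0]=max(VV[0],msg_vec) then VV[0][0]++ -> VV[0]=[1, 0, 0, 3]
Event 6: SEND 1->2: VV[1][1]++ -> VV[1]=[0, 4, 1, 1], msg_vec=[0, 4, 1, 1]; VV[2]=max(VV[2],msg_vec) then VV[2][2]++ -> VV[2]=[0, 4, 3, 2]
Event 2 stamp: [0, 0, 0, 1]
Event 5 stamp: [0, 0, 0, 3]
[0, 0, 0, 1] <= [0, 0, 0, 3]? True. Equal? False. Happens-before: True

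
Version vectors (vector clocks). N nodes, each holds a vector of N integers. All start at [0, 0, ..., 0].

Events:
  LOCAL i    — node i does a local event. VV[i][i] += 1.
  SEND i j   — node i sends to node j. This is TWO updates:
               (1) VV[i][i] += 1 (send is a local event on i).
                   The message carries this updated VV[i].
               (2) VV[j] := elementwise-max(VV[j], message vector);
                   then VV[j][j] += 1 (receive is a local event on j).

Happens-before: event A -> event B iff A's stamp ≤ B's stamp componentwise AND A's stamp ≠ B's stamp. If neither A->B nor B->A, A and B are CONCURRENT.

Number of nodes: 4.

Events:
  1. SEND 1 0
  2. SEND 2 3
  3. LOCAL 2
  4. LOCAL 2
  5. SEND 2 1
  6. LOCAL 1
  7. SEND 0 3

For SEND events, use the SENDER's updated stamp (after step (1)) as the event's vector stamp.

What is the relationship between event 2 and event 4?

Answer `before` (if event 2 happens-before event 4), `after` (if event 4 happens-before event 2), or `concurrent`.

Answer: before

Derivation:
Initial: VV[0]=[0, 0, 0, 0]
Initial: VV[1]=[0, 0, 0, 0]
Initial: VV[2]=[0, 0, 0, 0]
Initial: VV[3]=[0, 0, 0, 0]
Event 1: SEND 1->0: VV[1][1]++ -> VV[1]=[0, 1, 0, 0], msg_vec=[0, 1, 0, 0]; VV[0]=max(VV[0],msg_vec) then VV[0][0]++ -> VV[0]=[1, 1, 0, 0]
Event 2: SEND 2->3: VV[2][2]++ -> VV[2]=[0, 0, 1, 0], msg_vec=[0, 0, 1, 0]; VV[3]=max(VV[3],msg_vec) then VV[3][3]++ -> VV[3]=[0, 0, 1, 1]
Event 3: LOCAL 2: VV[2][2]++ -> VV[2]=[0, 0, 2, 0]
Event 4: LOCAL 2: VV[2][2]++ -> VV[2]=[0, 0, 3, 0]
Event 5: SEND 2->1: VV[2][2]++ -> VV[2]=[0, 0, 4, 0], msg_vec=[0, 0, 4, 0]; VV[1]=max(VV[1],msg_vec) then VV[1][1]++ -> VV[1]=[0, 2, 4, 0]
Event 6: LOCAL 1: VV[1][1]++ -> VV[1]=[0, 3, 4, 0]
Event 7: SEND 0->3: VV[0][0]++ -> VV[0]=[2, 1, 0, 0], msg_vec=[2, 1, 0, 0]; VV[3]=max(VV[3],msg_vec) then VV[3][3]++ -> VV[3]=[2, 1, 1, 2]
Event 2 stamp: [0, 0, 1, 0]
Event 4 stamp: [0, 0, 3, 0]
[0, 0, 1, 0] <= [0, 0, 3, 0]? True
[0, 0, 3, 0] <= [0, 0, 1, 0]? False
Relation: before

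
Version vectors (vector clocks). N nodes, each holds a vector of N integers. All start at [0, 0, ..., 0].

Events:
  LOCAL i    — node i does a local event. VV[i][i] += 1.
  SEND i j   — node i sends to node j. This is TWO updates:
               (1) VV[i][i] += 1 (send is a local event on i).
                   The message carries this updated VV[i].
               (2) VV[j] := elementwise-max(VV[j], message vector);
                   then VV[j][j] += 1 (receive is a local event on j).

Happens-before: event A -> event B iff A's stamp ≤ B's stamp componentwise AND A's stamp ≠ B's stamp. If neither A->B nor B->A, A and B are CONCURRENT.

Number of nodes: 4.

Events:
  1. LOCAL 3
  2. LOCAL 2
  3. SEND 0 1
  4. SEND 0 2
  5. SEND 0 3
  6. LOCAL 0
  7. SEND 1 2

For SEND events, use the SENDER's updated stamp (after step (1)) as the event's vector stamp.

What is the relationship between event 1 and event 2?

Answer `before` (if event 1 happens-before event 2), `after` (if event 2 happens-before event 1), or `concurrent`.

Initial: VV[0]=[0, 0, 0, 0]
Initial: VV[1]=[0, 0, 0, 0]
Initial: VV[2]=[0, 0, 0, 0]
Initial: VV[3]=[0, 0, 0, 0]
Event 1: LOCAL 3: VV[3][3]++ -> VV[3]=[0, 0, 0, 1]
Event 2: LOCAL 2: VV[2][2]++ -> VV[2]=[0, 0, 1, 0]
Event 3: SEND 0->1: VV[0][0]++ -> VV[0]=[1, 0, 0, 0], msg_vec=[1, 0, 0, 0]; VV[1]=max(VV[1],msg_vec) then VV[1][1]++ -> VV[1]=[1, 1, 0, 0]
Event 4: SEND 0->2: VV[0][0]++ -> VV[0]=[2, 0, 0, 0], msg_vec=[2, 0, 0, 0]; VV[2]=max(VV[2],msg_vec) then VV[2][2]++ -> VV[2]=[2, 0, 2, 0]
Event 5: SEND 0->3: VV[0][0]++ -> VV[0]=[3, 0, 0, 0], msg_vec=[3, 0, 0, 0]; VV[3]=max(VV[3],msg_vec) then VV[3][3]++ -> VV[3]=[3, 0, 0, 2]
Event 6: LOCAL 0: VV[0][0]++ -> VV[0]=[4, 0, 0, 0]
Event 7: SEND 1->2: VV[1][1]++ -> VV[1]=[1, 2, 0, 0], msg_vec=[1, 2, 0, 0]; VV[2]=max(VV[2],msg_vec) then VV[2][2]++ -> VV[2]=[2, 2, 3, 0]
Event 1 stamp: [0, 0, 0, 1]
Event 2 stamp: [0, 0, 1, 0]
[0, 0, 0, 1] <= [0, 0, 1, 0]? False
[0, 0, 1, 0] <= [0, 0, 0, 1]? False
Relation: concurrent

Answer: concurrent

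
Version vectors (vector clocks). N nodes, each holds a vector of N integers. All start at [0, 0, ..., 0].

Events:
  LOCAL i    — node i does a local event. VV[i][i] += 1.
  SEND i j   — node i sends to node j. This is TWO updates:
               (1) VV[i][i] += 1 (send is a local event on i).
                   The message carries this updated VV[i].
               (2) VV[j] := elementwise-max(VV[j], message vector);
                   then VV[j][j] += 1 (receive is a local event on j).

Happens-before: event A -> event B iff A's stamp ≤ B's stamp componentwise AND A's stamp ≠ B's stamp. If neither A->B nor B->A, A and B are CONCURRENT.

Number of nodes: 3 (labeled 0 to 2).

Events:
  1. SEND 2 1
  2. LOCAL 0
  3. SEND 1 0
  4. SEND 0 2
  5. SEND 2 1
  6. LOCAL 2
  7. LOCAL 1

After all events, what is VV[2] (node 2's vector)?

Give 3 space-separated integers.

Answer: 3 2 4

Derivation:
Initial: VV[0]=[0, 0, 0]
Initial: VV[1]=[0, 0, 0]
Initial: VV[2]=[0, 0, 0]
Event 1: SEND 2->1: VV[2][2]++ -> VV[2]=[0, 0, 1], msg_vec=[0, 0, 1]; VV[1]=max(VV[1],msg_vec) then VV[1][1]++ -> VV[1]=[0, 1, 1]
Event 2: LOCAL 0: VV[0][0]++ -> VV[0]=[1, 0, 0]
Event 3: SEND 1->0: VV[1][1]++ -> VV[1]=[0, 2, 1], msg_vec=[0, 2, 1]; VV[0]=max(VV[0],msg_vec) then VV[0][0]++ -> VV[0]=[2, 2, 1]
Event 4: SEND 0->2: VV[0][0]++ -> VV[0]=[3, 2, 1], msg_vec=[3, 2, 1]; VV[2]=max(VV[2],msg_vec) then VV[2][2]++ -> VV[2]=[3, 2, 2]
Event 5: SEND 2->1: VV[2][2]++ -> VV[2]=[3, 2, 3], msg_vec=[3, 2, 3]; VV[1]=max(VV[1],msg_vec) then VV[1][1]++ -> VV[1]=[3, 3, 3]
Event 6: LOCAL 2: VV[2][2]++ -> VV[2]=[3, 2, 4]
Event 7: LOCAL 1: VV[1][1]++ -> VV[1]=[3, 4, 3]
Final vectors: VV[0]=[3, 2, 1]; VV[1]=[3, 4, 3]; VV[2]=[3, 2, 4]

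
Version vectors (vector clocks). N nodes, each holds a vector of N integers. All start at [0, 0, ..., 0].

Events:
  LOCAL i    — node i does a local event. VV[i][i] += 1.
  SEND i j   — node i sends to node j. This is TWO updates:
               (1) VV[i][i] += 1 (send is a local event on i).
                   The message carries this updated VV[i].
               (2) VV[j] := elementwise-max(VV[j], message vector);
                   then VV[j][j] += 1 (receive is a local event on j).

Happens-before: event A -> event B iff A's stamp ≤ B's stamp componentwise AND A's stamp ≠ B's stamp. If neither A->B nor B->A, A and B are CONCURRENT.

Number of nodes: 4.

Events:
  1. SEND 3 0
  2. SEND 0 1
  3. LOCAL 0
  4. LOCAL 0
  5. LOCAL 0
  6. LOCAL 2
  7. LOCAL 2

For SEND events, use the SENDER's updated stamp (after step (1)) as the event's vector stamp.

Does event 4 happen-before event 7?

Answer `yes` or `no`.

Initial: VV[0]=[0, 0, 0, 0]
Initial: VV[1]=[0, 0, 0, 0]
Initial: VV[2]=[0, 0, 0, 0]
Initial: VV[3]=[0, 0, 0, 0]
Event 1: SEND 3->0: VV[3][3]++ -> VV[3]=[0, 0, 0, 1], msg_vec=[0, 0, 0, 1]; VV[0]=max(VV[0],msg_vec) then VV[0][0]++ -> VV[0]=[1, 0, 0, 1]
Event 2: SEND 0->1: VV[0][0]++ -> VV[0]=[2, 0, 0, 1], msg_vec=[2, 0, 0, 1]; VV[1]=max(VV[1],msg_vec) then VV[1][1]++ -> VV[1]=[2, 1, 0, 1]
Event 3: LOCAL 0: VV[0][0]++ -> VV[0]=[3, 0, 0, 1]
Event 4: LOCAL 0: VV[0][0]++ -> VV[0]=[4, 0, 0, 1]
Event 5: LOCAL 0: VV[0][0]++ -> VV[0]=[5, 0, 0, 1]
Event 6: LOCAL 2: VV[2][2]++ -> VV[2]=[0, 0, 1, 0]
Event 7: LOCAL 2: VV[2][2]++ -> VV[2]=[0, 0, 2, 0]
Event 4 stamp: [4, 0, 0, 1]
Event 7 stamp: [0, 0, 2, 0]
[4, 0, 0, 1] <= [0, 0, 2, 0]? False. Equal? False. Happens-before: False

Answer: no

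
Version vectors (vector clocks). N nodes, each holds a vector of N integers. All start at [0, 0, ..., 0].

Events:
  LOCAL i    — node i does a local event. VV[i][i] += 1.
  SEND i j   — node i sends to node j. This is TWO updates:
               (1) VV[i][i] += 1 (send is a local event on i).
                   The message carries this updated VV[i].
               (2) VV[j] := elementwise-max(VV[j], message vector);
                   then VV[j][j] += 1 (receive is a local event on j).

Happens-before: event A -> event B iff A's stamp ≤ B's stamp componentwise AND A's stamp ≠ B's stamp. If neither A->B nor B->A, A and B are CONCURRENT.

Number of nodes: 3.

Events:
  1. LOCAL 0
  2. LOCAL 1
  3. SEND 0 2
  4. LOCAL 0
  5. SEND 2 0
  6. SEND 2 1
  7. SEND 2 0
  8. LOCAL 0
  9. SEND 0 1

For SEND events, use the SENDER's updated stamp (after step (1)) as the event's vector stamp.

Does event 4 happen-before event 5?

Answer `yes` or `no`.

Initial: VV[0]=[0, 0, 0]
Initial: VV[1]=[0, 0, 0]
Initial: VV[2]=[0, 0, 0]
Event 1: LOCAL 0: VV[0][0]++ -> VV[0]=[1, 0, 0]
Event 2: LOCAL 1: VV[1][1]++ -> VV[1]=[0, 1, 0]
Event 3: SEND 0->2: VV[0][0]++ -> VV[0]=[2, 0, 0], msg_vec=[2, 0, 0]; VV[2]=max(VV[2],msg_vec) then VV[2][2]++ -> VV[2]=[2, 0, 1]
Event 4: LOCAL 0: VV[0][0]++ -> VV[0]=[3, 0, 0]
Event 5: SEND 2->0: VV[2][2]++ -> VV[2]=[2, 0, 2], msg_vec=[2, 0, 2]; VV[0]=max(VV[0],msg_vec) then VV[0][0]++ -> VV[0]=[4, 0, 2]
Event 6: SEND 2->1: VV[2][2]++ -> VV[2]=[2, 0, 3], msg_vec=[2, 0, 3]; VV[1]=max(VV[1],msg_vec) then VV[1][1]++ -> VV[1]=[2, 2, 3]
Event 7: SEND 2->0: VV[2][2]++ -> VV[2]=[2, 0, 4], msg_vec=[2, 0, 4]; VV[0]=max(VV[0],msg_vec) then VV[0][0]++ -> VV[0]=[5, 0, 4]
Event 8: LOCAL 0: VV[0][0]++ -> VV[0]=[6, 0, 4]
Event 9: SEND 0->1: VV[0][0]++ -> VV[0]=[7, 0, 4], msg_vec=[7, 0, 4]; VV[1]=max(VV[1],msg_vec) then VV[1][1]++ -> VV[1]=[7, 3, 4]
Event 4 stamp: [3, 0, 0]
Event 5 stamp: [2, 0, 2]
[3, 0, 0] <= [2, 0, 2]? False. Equal? False. Happens-before: False

Answer: no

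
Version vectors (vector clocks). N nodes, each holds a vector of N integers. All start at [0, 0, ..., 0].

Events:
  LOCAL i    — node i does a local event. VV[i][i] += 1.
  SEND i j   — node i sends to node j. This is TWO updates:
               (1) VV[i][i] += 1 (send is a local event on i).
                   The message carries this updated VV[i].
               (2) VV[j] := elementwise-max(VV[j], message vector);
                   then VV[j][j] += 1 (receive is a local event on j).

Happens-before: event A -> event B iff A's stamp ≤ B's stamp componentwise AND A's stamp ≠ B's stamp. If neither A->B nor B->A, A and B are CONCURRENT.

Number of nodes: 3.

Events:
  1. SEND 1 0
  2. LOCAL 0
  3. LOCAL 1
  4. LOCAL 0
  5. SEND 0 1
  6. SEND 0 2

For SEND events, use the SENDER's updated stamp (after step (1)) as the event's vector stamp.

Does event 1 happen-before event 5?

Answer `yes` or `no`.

Initial: VV[0]=[0, 0, 0]
Initial: VV[1]=[0, 0, 0]
Initial: VV[2]=[0, 0, 0]
Event 1: SEND 1->0: VV[1][1]++ -> VV[1]=[0, 1, 0], msg_vec=[0, 1, 0]; VV[0]=max(VV[0],msg_vec) then VV[0][0]++ -> VV[0]=[1, 1, 0]
Event 2: LOCAL 0: VV[0][0]++ -> VV[0]=[2, 1, 0]
Event 3: LOCAL 1: VV[1][1]++ -> VV[1]=[0, 2, 0]
Event 4: LOCAL 0: VV[0][0]++ -> VV[0]=[3, 1, 0]
Event 5: SEND 0->1: VV[0][0]++ -> VV[0]=[4, 1, 0], msg_vec=[4, 1, 0]; VV[1]=max(VV[1],msg_vec) then VV[1][1]++ -> VV[1]=[4, 3, 0]
Event 6: SEND 0->2: VV[0][0]++ -> VV[0]=[5, 1, 0], msg_vec=[5, 1, 0]; VV[2]=max(VV[2],msg_vec) then VV[2][2]++ -> VV[2]=[5, 1, 1]
Event 1 stamp: [0, 1, 0]
Event 5 stamp: [4, 1, 0]
[0, 1, 0] <= [4, 1, 0]? True. Equal? False. Happens-before: True

Answer: yes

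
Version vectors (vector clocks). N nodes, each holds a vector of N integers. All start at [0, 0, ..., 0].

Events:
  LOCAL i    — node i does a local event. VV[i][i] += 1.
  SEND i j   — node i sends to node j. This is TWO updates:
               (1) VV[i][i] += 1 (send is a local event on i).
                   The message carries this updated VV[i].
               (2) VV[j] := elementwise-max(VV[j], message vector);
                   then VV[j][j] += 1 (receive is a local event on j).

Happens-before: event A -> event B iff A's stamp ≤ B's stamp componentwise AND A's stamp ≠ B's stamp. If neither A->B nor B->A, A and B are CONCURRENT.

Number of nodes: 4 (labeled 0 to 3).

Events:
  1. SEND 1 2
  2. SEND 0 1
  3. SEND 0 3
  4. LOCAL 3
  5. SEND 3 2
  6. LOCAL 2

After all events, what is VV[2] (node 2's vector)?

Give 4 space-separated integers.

Answer: 2 1 3 3

Derivation:
Initial: VV[0]=[0, 0, 0, 0]
Initial: VV[1]=[0, 0, 0, 0]
Initial: VV[2]=[0, 0, 0, 0]
Initial: VV[3]=[0, 0, 0, 0]
Event 1: SEND 1->2: VV[1][1]++ -> VV[1]=[0, 1, 0, 0], msg_vec=[0, 1, 0, 0]; VV[2]=max(VV[2],msg_vec) then VV[2][2]++ -> VV[2]=[0, 1, 1, 0]
Event 2: SEND 0->1: VV[0][0]++ -> VV[0]=[1, 0, 0, 0], msg_vec=[1, 0, 0, 0]; VV[1]=max(VV[1],msg_vec) then VV[1][1]++ -> VV[1]=[1, 2, 0, 0]
Event 3: SEND 0->3: VV[0][0]++ -> VV[0]=[2, 0, 0, 0], msg_vec=[2, 0, 0, 0]; VV[3]=max(VV[3],msg_vec) then VV[3][3]++ -> VV[3]=[2, 0, 0, 1]
Event 4: LOCAL 3: VV[3][3]++ -> VV[3]=[2, 0, 0, 2]
Event 5: SEND 3->2: VV[3][3]++ -> VV[3]=[2, 0, 0, 3], msg_vec=[2, 0, 0, 3]; VV[2]=max(VV[2],msg_vec) then VV[2][2]++ -> VV[2]=[2, 1, 2, 3]
Event 6: LOCAL 2: VV[2][2]++ -> VV[2]=[2, 1, 3, 3]
Final vectors: VV[0]=[2, 0, 0, 0]; VV[1]=[1, 2, 0, 0]; VV[2]=[2, 1, 3, 3]; VV[3]=[2, 0, 0, 3]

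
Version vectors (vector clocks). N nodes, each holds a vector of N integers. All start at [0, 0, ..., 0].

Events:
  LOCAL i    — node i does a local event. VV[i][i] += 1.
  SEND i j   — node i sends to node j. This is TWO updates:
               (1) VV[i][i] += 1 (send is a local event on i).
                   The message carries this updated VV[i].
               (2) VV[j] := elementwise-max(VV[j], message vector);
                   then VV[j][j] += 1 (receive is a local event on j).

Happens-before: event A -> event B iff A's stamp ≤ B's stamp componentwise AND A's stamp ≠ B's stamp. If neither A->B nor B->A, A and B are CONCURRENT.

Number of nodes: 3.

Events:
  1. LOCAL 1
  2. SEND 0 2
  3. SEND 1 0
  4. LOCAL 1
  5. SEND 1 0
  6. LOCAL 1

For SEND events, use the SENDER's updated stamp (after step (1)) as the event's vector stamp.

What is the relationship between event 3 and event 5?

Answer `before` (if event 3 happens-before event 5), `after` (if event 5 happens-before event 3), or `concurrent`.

Initial: VV[0]=[0, 0, 0]
Initial: VV[1]=[0, 0, 0]
Initial: VV[2]=[0, 0, 0]
Event 1: LOCAL 1: VV[1][1]++ -> VV[1]=[0, 1, 0]
Event 2: SEND 0->2: VV[0][0]++ -> VV[0]=[1, 0, 0], msg_vec=[1, 0, 0]; VV[2]=max(VV[2],msg_vec) then VV[2][2]++ -> VV[2]=[1, 0, 1]
Event 3: SEND 1->0: VV[1][1]++ -> VV[1]=[0, 2, 0], msg_vec=[0, 2, 0]; VV[0]=max(VV[0],msg_vec) then VV[0][0]++ -> VV[0]=[2, 2, 0]
Event 4: LOCAL 1: VV[1][1]++ -> VV[1]=[0, 3, 0]
Event 5: SEND 1->0: VV[1][1]++ -> VV[1]=[0, 4, 0], msg_vec=[0, 4, 0]; VV[0]=max(VV[0],msg_vec) then VV[0][0]++ -> VV[0]=[3, 4, 0]
Event 6: LOCAL 1: VV[1][1]++ -> VV[1]=[0, 5, 0]
Event 3 stamp: [0, 2, 0]
Event 5 stamp: [0, 4, 0]
[0, 2, 0] <= [0, 4, 0]? True
[0, 4, 0] <= [0, 2, 0]? False
Relation: before

Answer: before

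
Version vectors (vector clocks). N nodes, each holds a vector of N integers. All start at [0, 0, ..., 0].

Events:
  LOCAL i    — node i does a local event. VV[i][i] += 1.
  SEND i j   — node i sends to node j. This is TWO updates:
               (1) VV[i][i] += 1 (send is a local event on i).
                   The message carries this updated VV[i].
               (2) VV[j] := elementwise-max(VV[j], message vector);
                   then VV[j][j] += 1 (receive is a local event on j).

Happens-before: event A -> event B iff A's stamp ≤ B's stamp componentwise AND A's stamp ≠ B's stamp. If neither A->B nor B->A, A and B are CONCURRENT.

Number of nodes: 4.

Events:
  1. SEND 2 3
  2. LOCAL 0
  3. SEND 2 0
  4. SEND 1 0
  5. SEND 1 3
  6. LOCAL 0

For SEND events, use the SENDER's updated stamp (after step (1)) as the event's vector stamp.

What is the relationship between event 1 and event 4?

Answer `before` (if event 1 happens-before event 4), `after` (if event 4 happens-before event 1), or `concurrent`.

Answer: concurrent

Derivation:
Initial: VV[0]=[0, 0, 0, 0]
Initial: VV[1]=[0, 0, 0, 0]
Initial: VV[2]=[0, 0, 0, 0]
Initial: VV[3]=[0, 0, 0, 0]
Event 1: SEND 2->3: VV[2][2]++ -> VV[2]=[0, 0, 1, 0], msg_vec=[0, 0, 1, 0]; VV[3]=max(VV[3],msg_vec) then VV[3][3]++ -> VV[3]=[0, 0, 1, 1]
Event 2: LOCAL 0: VV[0][0]++ -> VV[0]=[1, 0, 0, 0]
Event 3: SEND 2->0: VV[2][2]++ -> VV[2]=[0, 0, 2, 0], msg_vec=[0, 0, 2, 0]; VV[0]=max(VV[0],msg_vec) then VV[0][0]++ -> VV[0]=[2, 0, 2, 0]
Event 4: SEND 1->0: VV[1][1]++ -> VV[1]=[0, 1, 0, 0], msg_vec=[0, 1, 0, 0]; VV[0]=max(VV[0],msg_vec) then VV[0][0]++ -> VV[0]=[3, 1, 2, 0]
Event 5: SEND 1->3: VV[1][1]++ -> VV[1]=[0, 2, 0, 0], msg_vec=[0, 2, 0, 0]; VV[3]=max(VV[3],msg_vec) then VV[3][3]++ -> VV[3]=[0, 2, 1, 2]
Event 6: LOCAL 0: VV[0][0]++ -> VV[0]=[4, 1, 2, 0]
Event 1 stamp: [0, 0, 1, 0]
Event 4 stamp: [0, 1, 0, 0]
[0, 0, 1, 0] <= [0, 1, 0, 0]? False
[0, 1, 0, 0] <= [0, 0, 1, 0]? False
Relation: concurrent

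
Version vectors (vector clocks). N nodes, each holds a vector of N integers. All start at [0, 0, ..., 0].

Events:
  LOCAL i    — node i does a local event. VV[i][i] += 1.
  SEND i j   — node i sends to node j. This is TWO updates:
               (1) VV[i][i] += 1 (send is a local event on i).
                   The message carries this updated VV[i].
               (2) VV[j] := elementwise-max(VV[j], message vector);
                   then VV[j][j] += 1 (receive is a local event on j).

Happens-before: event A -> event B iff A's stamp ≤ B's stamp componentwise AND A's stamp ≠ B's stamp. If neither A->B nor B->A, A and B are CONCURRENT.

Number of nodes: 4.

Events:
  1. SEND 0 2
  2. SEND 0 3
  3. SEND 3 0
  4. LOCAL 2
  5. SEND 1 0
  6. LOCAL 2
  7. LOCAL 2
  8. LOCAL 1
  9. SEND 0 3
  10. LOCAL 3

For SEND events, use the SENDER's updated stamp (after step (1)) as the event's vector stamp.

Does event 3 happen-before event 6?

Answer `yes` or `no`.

Answer: no

Derivation:
Initial: VV[0]=[0, 0, 0, 0]
Initial: VV[1]=[0, 0, 0, 0]
Initial: VV[2]=[0, 0, 0, 0]
Initial: VV[3]=[0, 0, 0, 0]
Event 1: SEND 0->2: VV[0][0]++ -> VV[0]=[1, 0, 0, 0], msg_vec=[1, 0, 0, 0]; VV[2]=max(VV[2],msg_vec) then VV[2][2]++ -> VV[2]=[1, 0, 1, 0]
Event 2: SEND 0->3: VV[0][0]++ -> VV[0]=[2, 0, 0, 0], msg_vec=[2, 0, 0, 0]; VV[3]=max(VV[3],msg_vec) then VV[3][3]++ -> VV[3]=[2, 0, 0, 1]
Event 3: SEND 3->0: VV[3][3]++ -> VV[3]=[2, 0, 0, 2], msg_vec=[2, 0, 0, 2]; VV[0]=max(VV[0],msg_vec) then VV[0][0]++ -> VV[0]=[3, 0, 0, 2]
Event 4: LOCAL 2: VV[2][2]++ -> VV[2]=[1, 0, 2, 0]
Event 5: SEND 1->0: VV[1][1]++ -> VV[1]=[0, 1, 0, 0], msg_vec=[0, 1, 0, 0]; VV[0]=max(VV[0],msg_vec) then VV[0][0]++ -> VV[0]=[4, 1, 0, 2]
Event 6: LOCAL 2: VV[2][2]++ -> VV[2]=[1, 0, 3, 0]
Event 7: LOCAL 2: VV[2][2]++ -> VV[2]=[1, 0, 4, 0]
Event 8: LOCAL 1: VV[1][1]++ -> VV[1]=[0, 2, 0, 0]
Event 9: SEND 0->3: VV[0][0]++ -> VV[0]=[5, 1, 0, 2], msg_vec=[5, 1, 0, 2]; VV[3]=max(VV[3],msg_vec) then VV[3][3]++ -> VV[3]=[5, 1, 0, 3]
Event 10: LOCAL 3: VV[3][3]++ -> VV[3]=[5, 1, 0, 4]
Event 3 stamp: [2, 0, 0, 2]
Event 6 stamp: [1, 0, 3, 0]
[2, 0, 0, 2] <= [1, 0, 3, 0]? False. Equal? False. Happens-before: False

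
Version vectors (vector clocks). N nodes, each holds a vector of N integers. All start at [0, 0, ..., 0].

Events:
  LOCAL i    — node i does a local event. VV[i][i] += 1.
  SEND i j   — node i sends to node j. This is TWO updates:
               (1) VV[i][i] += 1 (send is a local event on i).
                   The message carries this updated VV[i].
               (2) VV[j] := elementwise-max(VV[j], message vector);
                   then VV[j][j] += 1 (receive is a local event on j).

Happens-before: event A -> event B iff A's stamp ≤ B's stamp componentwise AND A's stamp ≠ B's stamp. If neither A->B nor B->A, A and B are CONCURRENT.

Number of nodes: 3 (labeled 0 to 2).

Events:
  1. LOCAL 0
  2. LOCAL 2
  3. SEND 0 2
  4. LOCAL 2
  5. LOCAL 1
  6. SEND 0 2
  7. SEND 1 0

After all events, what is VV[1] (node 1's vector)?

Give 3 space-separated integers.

Initial: VV[0]=[0, 0, 0]
Initial: VV[1]=[0, 0, 0]
Initial: VV[2]=[0, 0, 0]
Event 1: LOCAL 0: VV[0][0]++ -> VV[0]=[1, 0, 0]
Event 2: LOCAL 2: VV[2][2]++ -> VV[2]=[0, 0, 1]
Event 3: SEND 0->2: VV[0][0]++ -> VV[0]=[2, 0, 0], msg_vec=[2, 0, 0]; VV[2]=max(VV[2],msg_vec) then VV[2][2]++ -> VV[2]=[2, 0, 2]
Event 4: LOCAL 2: VV[2][2]++ -> VV[2]=[2, 0, 3]
Event 5: LOCAL 1: VV[1][1]++ -> VV[1]=[0, 1, 0]
Event 6: SEND 0->2: VV[0][0]++ -> VV[0]=[3, 0, 0], msg_vec=[3, 0, 0]; VV[2]=max(VV[2],msg_vec) then VV[2][2]++ -> VV[2]=[3, 0, 4]
Event 7: SEND 1->0: VV[1][1]++ -> VV[1]=[0, 2, 0], msg_vec=[0, 2, 0]; VV[0]=max(VV[0],msg_vec) then VV[0][0]++ -> VV[0]=[4, 2, 0]
Final vectors: VV[0]=[4, 2, 0]; VV[1]=[0, 2, 0]; VV[2]=[3, 0, 4]

Answer: 0 2 0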